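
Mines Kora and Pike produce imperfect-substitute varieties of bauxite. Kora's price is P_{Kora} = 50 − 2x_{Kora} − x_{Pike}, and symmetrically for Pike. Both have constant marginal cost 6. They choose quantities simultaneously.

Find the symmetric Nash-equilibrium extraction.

Mine Kora's profit: π = x_{Kora}(50 − 2x_{Kora} − x_{Pike}) − 6x_{Kora}.
∂π/∂x_{Kora} = 44 − 4x_{Kora} − x_{Pike} = 0 ⇒ x_{Kora} = 11 − 0.25x_{Pike}.
Setting x_{Kora} = x_{Pike} in the reaction function: x_{Kora} = 11 − 0.25x_{Kora}, so x_{Kora} = 11 / 1.25 = 8.8.

8.8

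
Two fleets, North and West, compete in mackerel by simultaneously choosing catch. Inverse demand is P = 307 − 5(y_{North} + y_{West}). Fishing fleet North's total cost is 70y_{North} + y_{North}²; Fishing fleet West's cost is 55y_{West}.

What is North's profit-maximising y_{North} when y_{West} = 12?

14.75

Fishing fleet North's profit: π = y_{North}(307 − 5(y_{North} + y_{West})) − 70y_{North} − y_{North}².
∂π/∂y_{North} = 237 − 12y_{North} − 5y_{West} = 0, so y_{North} = 19.75 − (5/12)y_{West}.
At y_{West} = 12: y_{North} = 19.75 − (5/12)·12 = 14.75.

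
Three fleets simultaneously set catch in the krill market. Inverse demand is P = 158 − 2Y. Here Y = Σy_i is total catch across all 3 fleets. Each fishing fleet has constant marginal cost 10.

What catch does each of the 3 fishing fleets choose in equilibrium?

18.5

A representative fishing fleet's profit is π_i = y_i(158 − 2Y) − 10y_i, with Y = y_i + Σ_{j≠i} y_j.
First-order condition: 148 − 4y_i − 2Σ_{j≠i} y_j = 0.
With identical fishing fleets, set every y_j = y: then 148 − 4y − 4y = 0, i.e. y = 148/8 = 18.5.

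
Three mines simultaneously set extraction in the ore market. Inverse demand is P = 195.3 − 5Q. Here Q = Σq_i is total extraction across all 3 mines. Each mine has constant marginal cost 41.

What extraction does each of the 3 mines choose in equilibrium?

A representative mine's profit is π_i = q_i(195.3 − 5Q) − 41q_i, with Q = q_i + Σ_{j≠i} q_j.
First-order condition: 154.3 − 10q_i − 5Σ_{j≠i} q_j = 0.
In a symmetric equilibrium every mine chooses the same q, so Σ_{j≠i} q_j = 2q. The condition becomes 154.3 − 20q = 0, giving q = 154.3/20 = 7.715.

7.715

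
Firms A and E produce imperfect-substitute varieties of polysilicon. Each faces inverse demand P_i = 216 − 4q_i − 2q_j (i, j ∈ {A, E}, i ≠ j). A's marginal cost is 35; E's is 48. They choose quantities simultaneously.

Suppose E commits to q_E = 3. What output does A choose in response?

21.875

Firm A's profit: π = q_A(216 − 4q_A − 2q_E) − 35q_A.
∂π/∂q_A = 181 − 8q_A − 2q_E = 0 ⇒ q_A = 22.625 − 0.25q_E.
At q_E = 3: q_A = 22.625 − 0.25·3 = 21.875.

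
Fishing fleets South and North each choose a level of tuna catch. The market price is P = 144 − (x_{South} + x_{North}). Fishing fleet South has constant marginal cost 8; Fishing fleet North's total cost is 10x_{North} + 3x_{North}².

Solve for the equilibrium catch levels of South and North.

Fishing fleet South's profit: π = x_{South}(144 − (x_{South} + x_{North})) − 8x_{South}.
∂π/∂x_{South} = 136 − 2x_{South} − x_{North} = 0, so x_{South} = 68 − 0.5x_{North}.
For North: ∂π/∂x_{North} = 134 − 8x_{North} − x_{South} = 0 ⇒ x_{North} = 16.75 − 0.125x_{South}.
Substituting the second reaction function into the first: x_{South} = 68 − 0.5(16.75 − 0.125x_{South}), which gives 0.9375x_{South} = 59.625 ⇒ x_{South} = 63.6.
Then x_{North} = 16.75 − 0.125·63.6 = 8.8.

63.6, 8.8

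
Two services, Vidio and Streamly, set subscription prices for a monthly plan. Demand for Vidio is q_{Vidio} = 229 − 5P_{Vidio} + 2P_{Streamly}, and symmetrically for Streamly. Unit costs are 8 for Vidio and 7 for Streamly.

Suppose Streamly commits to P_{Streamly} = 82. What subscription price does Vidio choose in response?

Vidio's profit: π = (P_{Vidio} − 8)(229 − 5P_{Vidio} + 2P_{Streamly}).
∂π/∂P_{Vidio} = 269 − 10P_{Vidio} + 2P_{Streamly} = 0 ⇒ P_{Vidio} = 26.9 + 0.2P_{Streamly}.
At P_{Streamly} = 82: P_{Vidio} = 26.9 + 0.2·82 = 43.3.

43.3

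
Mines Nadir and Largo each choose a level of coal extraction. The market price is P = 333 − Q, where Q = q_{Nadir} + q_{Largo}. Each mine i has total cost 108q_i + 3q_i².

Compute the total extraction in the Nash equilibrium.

50

Mine Nadir's profit: π = q_{Nadir}(333 − (q_{Nadir} + q_{Largo})) − 108q_{Nadir} − 3q_{Nadir}².
∂π/∂q_{Nadir} = 225 − 8q_{Nadir} − q_{Largo} = 0, so q_{Nadir} = 28.125 − 0.125q_{Largo}.
Setting q_{Nadir} = q_{Largo} in the reaction function: q_{Nadir} = 28.125 − 0.125q_{Nadir}, so q_{Nadir} = 28.125 / 1.125 = 25.
Total extraction: 25 + 25 = 50.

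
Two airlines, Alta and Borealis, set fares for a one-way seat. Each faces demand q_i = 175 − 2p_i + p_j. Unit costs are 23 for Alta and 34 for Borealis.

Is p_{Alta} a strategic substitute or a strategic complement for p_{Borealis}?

Alta's profit: π = (p_{Alta} − 23)(175 − 2p_{Alta} + p_{Borealis}).
∂π/∂p_{Alta} = 221 − 4p_{Alta} + p_{Borealis} = 0 ⇒ p_{Alta} = 55.25 + 0.25p_{Borealis}.
The best-response slope dp_{Alta}/dp_{Borealis} = 0.25 > 0: the reaction function is upward-sloping, so the choices are strategic complements.

strategic complements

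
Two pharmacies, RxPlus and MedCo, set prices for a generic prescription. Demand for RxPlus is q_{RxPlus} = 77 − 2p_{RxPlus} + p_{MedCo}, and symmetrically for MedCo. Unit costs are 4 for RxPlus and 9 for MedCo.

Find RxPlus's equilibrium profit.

1250

RxPlus's profit: π = (p_{RxPlus} − 4)(77 − 2p_{RxPlus} + p_{MedCo}).
∂π/∂p_{RxPlus} = 85 − 4p_{RxPlus} + p_{MedCo} = 0 ⇒ p_{RxPlus} = 21.25 + 0.25p_{MedCo}.
Similarly p_{MedCo} = 23.75 + 0.25p_{RxPlus}.
Substituting the second reaction function into the first: p_{RxPlus} = 21.25 + 0.25(23.75 + 0.25p_{RxPlus}), which gives 0.9375p_{RxPlus} = 27.1875 ⇒ p_{RxPlus} = 29.
Then p_{MedCo} = 23.75 + 0.25·29 = 31.
q_{RxPlus} = 77 − 2·29 + 31 = 50.
Profit = (29 − 4)·50 = 1250.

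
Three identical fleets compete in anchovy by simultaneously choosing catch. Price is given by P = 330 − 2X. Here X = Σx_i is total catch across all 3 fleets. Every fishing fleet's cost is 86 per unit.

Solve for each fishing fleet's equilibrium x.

A representative fishing fleet's profit is π_i = x_i(330 − 2X) − 86x_i, with X = x_i + Σ_{j≠i} x_j.
First-order condition: 244 − 4x_i − 2Σ_{j≠i} x_j = 0.
In a symmetric equilibrium every fishing fleet chooses the same x, so Σ_{j≠i} x_j = 2x. The condition becomes 244 − 8x = 0, giving x = 244/8 = 30.5.

30.5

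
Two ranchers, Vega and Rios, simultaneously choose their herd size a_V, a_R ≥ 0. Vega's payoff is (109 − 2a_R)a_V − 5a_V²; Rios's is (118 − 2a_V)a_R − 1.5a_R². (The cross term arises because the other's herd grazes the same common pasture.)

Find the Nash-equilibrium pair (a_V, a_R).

Expanding Vega's payoff: 109a_V − 2a_Ra_V − 5a_V².
∂π/∂a_V = 109 − 2a_R − 10a_V = 0, so a_V = 10.9 − 0.2a_R.
Likewise for Rios: a_R = 118/3 − (2/3)a_V.
Solving the two reaction functions simultaneously: (1 − (−0.2)(−2/3))a_V = 10.9 − 0.2·(118/3), so (13/15)a_V = 91/30 and a_V = 3.5.
Then a_R = 118/3 − (2/3)·3.5 = 37.

3.5, 37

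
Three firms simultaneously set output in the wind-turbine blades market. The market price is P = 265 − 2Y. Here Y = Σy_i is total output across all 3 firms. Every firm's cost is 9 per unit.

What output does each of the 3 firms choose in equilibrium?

A representative firm's profit is π_i = y_i(265 − 2Y) − 9y_i, with Y = y_i + Σ_{j≠i} y_j.
First-order condition: 256 − 4y_i − 2Σ_{j≠i} y_j = 0.
Imposing symmetry (y_j = y for all j) turns Σ_{j≠i} y_j into 2y, so 256 = 8y and y = 32.

32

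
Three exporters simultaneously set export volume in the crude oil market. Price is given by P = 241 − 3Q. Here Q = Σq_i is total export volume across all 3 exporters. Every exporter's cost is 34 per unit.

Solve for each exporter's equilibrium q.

A representative exporter's profit is π_i = q_i(241 − 3Q) − 34q_i, with Q = q_i + Σ_{j≠i} q_j.
First-order condition: 207 − 6q_i − 3Σ_{j≠i} q_j = 0.
In a symmetric equilibrium every exporter chooses the same q, so Σ_{j≠i} q_j = 2q. The condition becomes 207 − 12q = 0, giving q = 207/12 = 17.25.

17.25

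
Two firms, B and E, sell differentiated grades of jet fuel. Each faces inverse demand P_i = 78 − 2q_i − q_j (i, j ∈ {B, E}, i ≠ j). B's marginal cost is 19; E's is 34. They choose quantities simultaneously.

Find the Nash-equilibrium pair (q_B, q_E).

Firm B's profit: π = q_B(78 − 2q_B − q_E) − 19q_B.
∂π/∂q_B = 59 − 4q_B − q_E = 0 ⇒ q_B = 14.75 − 0.25q_E.
Similarly q_E = 11 − 0.25q_B.
Substituting the second reaction function into the first: q_B = 14.75 − 0.25(11 − 0.25q_B), which gives 0.9375q_B = 12 ⇒ q_B = 12.8.
Then q_E = 11 − 0.25·12.8 = 7.8.

12.8, 7.8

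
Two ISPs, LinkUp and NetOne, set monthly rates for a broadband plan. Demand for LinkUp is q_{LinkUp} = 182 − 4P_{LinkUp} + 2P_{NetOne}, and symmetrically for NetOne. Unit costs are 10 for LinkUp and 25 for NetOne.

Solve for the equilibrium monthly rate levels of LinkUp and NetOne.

LinkUp's profit: π = (P_{LinkUp} − 10)(182 − 4P_{LinkUp} + 2P_{NetOne}).
∂π/∂P_{LinkUp} = 222 − 8P_{LinkUp} + 2P_{NetOne} = 0 ⇒ P_{LinkUp} = 27.75 + 0.25P_{NetOne}.
Similarly P_{NetOne} = 35.25 + 0.25P_{LinkUp}.
Substituting the second reaction function into the first: P_{LinkUp} = 27.75 + 0.25(35.25 + 0.25P_{LinkUp}), which gives 0.9375P_{LinkUp} = 36.5625 ⇒ P_{LinkUp} = 39.
Then P_{NetOne} = 35.25 + 0.25·39 = 45.

39, 45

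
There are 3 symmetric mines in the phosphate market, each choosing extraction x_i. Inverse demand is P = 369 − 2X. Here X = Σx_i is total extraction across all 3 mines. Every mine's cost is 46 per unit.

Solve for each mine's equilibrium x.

A representative mine's profit is π_i = x_i(369 − 2X) − 46x_i, with X = x_i + Σ_{j≠i} x_j.
First-order condition: 323 − 4x_i − 2Σ_{j≠i} x_j = 0.
In a symmetric equilibrium every mine chooses the same x, so Σ_{j≠i} x_j = 2x. The condition becomes 323 − 8x = 0, giving x = 323/8 = 40.375.

40.375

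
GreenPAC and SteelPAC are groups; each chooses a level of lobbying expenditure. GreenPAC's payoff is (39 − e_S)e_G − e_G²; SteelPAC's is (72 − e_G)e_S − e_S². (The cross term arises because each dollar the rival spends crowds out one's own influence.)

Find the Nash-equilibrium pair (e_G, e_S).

Expanding GreenPAC's payoff: 39e_G − e_Se_G − e_G².
∂π/∂e_G = 39 − e_S − 2e_G = 0, so e_G = 19.5 − 0.5e_S.
Likewise for SteelPAC: e_S = 36 − 0.5e_G.
Plugging e_S into GreenPAC's best response: e_G = 19.5 − 0.5(36 − 0.5e_G) ⇒ 0.75e_G = 1.5, so e_G = 2.
Then e_S = 36 − 0.5·2 = 35.

2, 35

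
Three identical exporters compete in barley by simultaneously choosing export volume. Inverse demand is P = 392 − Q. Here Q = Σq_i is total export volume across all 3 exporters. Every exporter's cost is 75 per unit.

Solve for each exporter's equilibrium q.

79.25

A representative exporter's profit is π_i = q_i(392 − Q) − 75q_i, with Q = q_i + Σ_{j≠i} q_j.
First-order condition: 317 − 2q_i − Σ_{j≠i} q_j = 0.
In a symmetric equilibrium every exporter chooses the same q, so Σ_{j≠i} q_j = 2q. The condition becomes 317 − 4q = 0, giving q = 317/4 = 79.25.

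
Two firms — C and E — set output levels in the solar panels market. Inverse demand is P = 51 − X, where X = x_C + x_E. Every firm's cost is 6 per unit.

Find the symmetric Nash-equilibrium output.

15

Firm C's profit: π = x_C(51 − (x_C + x_E)) − 6x_C.
∂π/∂x_C = 45 − 2x_C − x_E = 0, so x_C = 22.5 − 0.5x_E.
The game is symmetric, so in equilibrium x_E = x_C: the reaction function gives 1.5x_C = 22.5, hence x_C = 15.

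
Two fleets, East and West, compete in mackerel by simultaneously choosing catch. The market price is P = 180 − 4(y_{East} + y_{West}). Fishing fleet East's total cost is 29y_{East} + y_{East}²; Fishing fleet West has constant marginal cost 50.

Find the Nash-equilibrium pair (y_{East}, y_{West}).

10.75, 10.875

Fishing fleet East's profit: π = y_{East}(180 − 4(y_{East} + y_{West})) − 29y_{East} − y_{East}².
∂π/∂y_{East} = 151 − 10y_{East} − 4y_{West} = 0, so y_{East} = 15.1 − 0.4y_{West}.
For West: ∂π/∂y_{West} = 130 − 8y_{West} − 4y_{East} = 0 ⇒ y_{West} = 16.25 − 0.5y_{East}.
Solving the two reaction functions simultaneously: (1 − (−0.4)(−0.5))y_{East} = 15.1 − 0.4·16.25, so 0.8y_{East} = 8.6 and y_{East} = 10.75.
Then y_{West} = 16.25 − 0.5·10.75 = 10.875.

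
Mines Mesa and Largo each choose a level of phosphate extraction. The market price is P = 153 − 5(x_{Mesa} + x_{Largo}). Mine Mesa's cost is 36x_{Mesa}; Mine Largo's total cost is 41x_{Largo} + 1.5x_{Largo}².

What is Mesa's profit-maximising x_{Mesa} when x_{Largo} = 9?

7.2

Mine Mesa's profit: π = x_{Mesa}(153 − 5(x_{Mesa} + x_{Largo})) − 36x_{Mesa}.
∂π/∂x_{Mesa} = 117 − 10x_{Mesa} − 5x_{Largo} = 0, so x_{Mesa} = 11.7 − 0.5x_{Largo}.
At x_{Largo} = 9: x_{Mesa} = 11.7 − 0.5·9 = 7.2.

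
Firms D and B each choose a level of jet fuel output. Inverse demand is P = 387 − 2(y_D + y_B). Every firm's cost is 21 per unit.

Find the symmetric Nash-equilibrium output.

61

Firm D's profit: π = y_D(387 − 2(y_D + y_B)) − 21y_D.
∂π/∂y_D = 366 − 4y_D − 2y_B = 0, so y_D = 91.5 − 0.5y_B.
Setting y_D = y_B in the reaction function: y_D = 91.5 − 0.5y_D, so y_D = 91.5 / 1.5 = 61.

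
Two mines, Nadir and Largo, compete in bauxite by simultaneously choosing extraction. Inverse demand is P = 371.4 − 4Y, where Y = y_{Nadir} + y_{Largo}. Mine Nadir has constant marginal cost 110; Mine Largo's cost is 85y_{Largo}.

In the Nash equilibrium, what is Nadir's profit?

1552.36

Mine Nadir's profit: π = y_{Nadir}(371.4 − 4(y_{Nadir} + y_{Largo})) − 110y_{Nadir}.
∂π/∂y_{Nadir} = 261.4 − 8y_{Nadir} − 4y_{Largo} = 0, so y_{Nadir} = 32.675 − 0.5y_{Largo}.
By the same steps for Largo: y_{Largo} = 35.8 − 0.5y_{Nadir}.
Substituting the second reaction function into the first: y_{Nadir} = 32.675 − 0.5(35.8 − 0.5y_{Nadir}), which gives 0.75y_{Nadir} = 14.775 ⇒ y_{Nadir} = 19.7.
Then y_{Largo} = 35.8 − 0.5·19.7 = 25.95.
Price P = 371.4 − 4·45.65 = 188.8.
Nadir's profit: (188.8 − 110)·19.7 = 1552.36.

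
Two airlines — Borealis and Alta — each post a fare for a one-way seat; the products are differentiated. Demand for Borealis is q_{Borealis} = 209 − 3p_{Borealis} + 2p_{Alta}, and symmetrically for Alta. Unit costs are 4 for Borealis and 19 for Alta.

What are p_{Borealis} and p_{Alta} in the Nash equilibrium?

Borealis's profit: π = (p_{Borealis} − 4)(209 − 3p_{Borealis} + 2p_{Alta}).
∂π/∂p_{Borealis} = 221 − 6p_{Borealis} + 2p_{Alta} = 0 ⇒ p_{Borealis} = 221/6 + (1/3)p_{Alta}.
Similarly p_{Alta} = 133/3 + (1/3)p_{Borealis}.
Substituting the second reaction function into the first: p_{Borealis} = 221/6 + (1/3)(133/3 + (1/3)p_{Borealis}), which gives (8/9)p_{Borealis} = 929/18 ⇒ p_{Borealis} = 58.0625.
Then p_{Alta} = 133/3 + (1/3)·58.0625 = 63.6875.

58.0625, 63.6875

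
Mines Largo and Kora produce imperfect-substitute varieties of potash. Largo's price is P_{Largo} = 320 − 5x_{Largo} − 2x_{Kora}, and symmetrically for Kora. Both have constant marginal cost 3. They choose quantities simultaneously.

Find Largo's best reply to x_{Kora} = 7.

Mine Largo's profit: π = x_{Largo}(320 − 5x_{Largo} − 2x_{Kora}) − 3x_{Largo}.
∂π/∂x_{Largo} = 317 − 10x_{Largo} − 2x_{Kora} = 0 ⇒ x_{Largo} = 31.7 − 0.2x_{Kora}.
At x_{Kora} = 7: x_{Largo} = 31.7 − 0.2·7 = 30.3.

30.3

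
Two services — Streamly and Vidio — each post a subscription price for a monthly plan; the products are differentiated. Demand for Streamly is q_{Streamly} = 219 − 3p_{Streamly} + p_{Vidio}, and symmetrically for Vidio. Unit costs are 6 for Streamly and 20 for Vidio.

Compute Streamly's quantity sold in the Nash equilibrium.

127.8

Streamly's profit: π = (p_{Streamly} − 6)(219 − 3p_{Streamly} + p_{Vidio}).
∂π/∂p_{Streamly} = 237 − 6p_{Streamly} + p_{Vidio} = 0 ⇒ p_{Streamly} = 39.5 + (1/6)p_{Vidio}.
Similarly p_{Vidio} = 46.5 + (1/6)p_{Streamly}.
Plugging p_{Vidio} into Streamly's best response: p_{Streamly} = 39.5 + (1/6)(46.5 + (1/6)p_{Streamly}) ⇒ (35/36)p_{Streamly} = 47.25, so p_{Streamly} = 48.6.
Then p_{Vidio} = 46.5 + (1/6)·48.6 = 54.6.
q_{Streamly} = 219 − 3·48.6 + 54.6 = 127.8.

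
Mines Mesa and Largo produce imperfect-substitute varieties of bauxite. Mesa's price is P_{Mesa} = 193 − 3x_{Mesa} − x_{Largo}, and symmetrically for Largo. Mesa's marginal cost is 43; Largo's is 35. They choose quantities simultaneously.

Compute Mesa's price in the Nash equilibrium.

106.6

Mine Mesa's profit: π = x_{Mesa}(193 − 3x_{Mesa} − x_{Largo}) − 43x_{Mesa}.
∂π/∂x_{Mesa} = 150 − 6x_{Mesa} − x_{Largo} = 0 ⇒ x_{Mesa} = 25 − (1/6)x_{Largo}.
Similarly x_{Largo} = 79/3 − (1/6)x_{Mesa}.
Substituting the second reaction function into the first: x_{Mesa} = 25 − (1/6)(79/3 − (1/6)x_{Mesa}), which gives (35/36)x_{Mesa} = 371/18 ⇒ x_{Mesa} = 21.2.
Then x_{Largo} = 79/3 − (1/6)·21.2 = 22.8.
P_{Mesa} = 193 − 3·21.2 − 22.8 = 106.6.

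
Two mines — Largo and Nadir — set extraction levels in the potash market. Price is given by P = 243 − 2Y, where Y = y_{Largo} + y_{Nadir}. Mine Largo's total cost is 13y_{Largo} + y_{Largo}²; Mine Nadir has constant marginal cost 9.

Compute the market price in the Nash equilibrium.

103.4

Mine Largo's profit: π = y_{Largo}(243 − 2(y_{Largo} + y_{Nadir})) − 13y_{Largo} − y_{Largo}².
∂π/∂y_{Largo} = 230 − 6y_{Largo} − 2y_{Nadir} = 0, so y_{Largo} = 115/3 − (1/3)y_{Nadir}.
For Nadir: ∂π/∂y_{Nadir} = 234 − 4y_{Nadir} − 2y_{Largo} = 0 ⇒ y_{Nadir} = 58.5 − 0.5y_{Largo}.
Solving the two reaction functions simultaneously: (1 − (−1/3)(−0.5))y_{Largo} = 115/3 − (1/3)·58.5, so (5/6)y_{Largo} = 113/6 and y_{Largo} = 22.6.
Then y_{Nadir} = 58.5 − 0.5·22.6 = 47.2.
Equilibrium price: P = 243 − 2·69.8 = 103.4.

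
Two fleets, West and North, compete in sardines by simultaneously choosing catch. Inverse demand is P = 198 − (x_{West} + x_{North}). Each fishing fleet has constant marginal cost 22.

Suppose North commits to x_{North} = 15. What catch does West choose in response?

80.5

Fishing fleet West's profit: π = x_{West}(198 − (x_{West} + x_{North})) − 22x_{West}.
∂π/∂x_{West} = 176 − 2x_{West} − x_{North} = 0, so x_{West} = 88 − 0.5x_{North}.
At x_{North} = 15: x_{West} = 88 − 0.5·15 = 80.5.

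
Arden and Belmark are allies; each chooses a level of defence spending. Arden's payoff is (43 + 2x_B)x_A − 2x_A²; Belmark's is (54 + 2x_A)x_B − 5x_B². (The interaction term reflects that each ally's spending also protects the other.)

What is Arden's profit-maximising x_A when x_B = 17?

Expanding Arden's payoff: 43x_A + 2x_Bx_A − 2x_A².
∂π/∂x_A = 43 + 2x_B − 4x_A = 0, so x_A = 10.75 + 0.5x_B.
At x_B = 17: x_A = 10.75 + 0.5·17 = 19.25.

19.25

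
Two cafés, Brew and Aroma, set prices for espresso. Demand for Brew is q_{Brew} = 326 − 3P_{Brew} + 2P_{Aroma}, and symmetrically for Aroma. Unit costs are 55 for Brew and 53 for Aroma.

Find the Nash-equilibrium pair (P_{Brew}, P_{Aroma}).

Brew's profit: π = (P_{Brew} − 55)(326 − 3P_{Brew} + 2P_{Aroma}).
∂π/∂P_{Brew} = 491 − 6P_{Brew} + 2P_{Aroma} = 0 ⇒ P_{Brew} = 491/6 + (1/3)P_{Aroma}.
Similarly P_{Aroma} = 485/6 + (1/3)P_{Brew}.
Substituting the second reaction function into the first: P_{Brew} = 491/6 + (1/3)(485/6 + (1/3)P_{Brew}), which gives (8/9)P_{Brew} = 979/9 ⇒ P_{Brew} = 122.375.
Then P_{Aroma} = 485/6 + (1/3)·122.375 = 121.625.

122.375, 121.625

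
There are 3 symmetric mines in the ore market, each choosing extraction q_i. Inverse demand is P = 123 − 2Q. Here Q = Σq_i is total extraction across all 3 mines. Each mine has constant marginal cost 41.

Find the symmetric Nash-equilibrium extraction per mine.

10.25

A representative mine's profit is π_i = q_i(123 − 2Q) − 41q_i, with Q = q_i + Σ_{j≠i} q_j.
First-order condition: 82 − 4q_i − 2Σ_{j≠i} q_j = 0.
Imposing symmetry (q_j = q for all j) turns Σ_{j≠i} q_j into 2q, so 82 = 8q and q = 10.25.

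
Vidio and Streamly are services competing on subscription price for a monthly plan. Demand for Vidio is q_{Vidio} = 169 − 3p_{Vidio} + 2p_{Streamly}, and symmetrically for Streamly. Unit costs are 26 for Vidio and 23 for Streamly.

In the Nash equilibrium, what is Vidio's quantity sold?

105.5625

Vidio's profit: π = (p_{Vidio} − 26)(169 − 3p_{Vidio} + 2p_{Streamly}).
∂π/∂p_{Vidio} = 247 − 6p_{Vidio} + 2p_{Streamly} = 0 ⇒ p_{Vidio} = 247/6 + (1/3)p_{Streamly}.
Similarly p_{Streamly} = 119/3 + (1/3)p_{Vidio}.
Plugging p_{Streamly} into Vidio's best response: p_{Vidio} = 247/6 + (1/3)(119/3 + (1/3)p_{Vidio}) ⇒ (8/9)p_{Vidio} = 979/18, so p_{Vidio} = 61.1875.
Then p_{Streamly} = 119/3 + (1/3)·61.1875 = 60.0625.
q_{Vidio} = 169 − 3·61.1875 + 2·60.0625 = 105.5625.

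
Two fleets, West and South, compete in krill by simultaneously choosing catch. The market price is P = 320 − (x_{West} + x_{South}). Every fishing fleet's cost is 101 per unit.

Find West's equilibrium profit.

5329

Fishing fleet West's profit: π = x_{West}(320 − (x_{West} + x_{South})) − 101x_{West}.
∂π/∂x_{West} = 219 − 2x_{West} − x_{South} = 0, so x_{West} = 109.5 − 0.5x_{South}.
Setting x_{West} = x_{South} in the reaction function: x_{West} = 109.5 − 0.5x_{West}, so x_{West} = 109.5 / 1.5 = 73.
Price P = 320 − 146 = 174.
West's profit: (174 − 101)·73 = 5329.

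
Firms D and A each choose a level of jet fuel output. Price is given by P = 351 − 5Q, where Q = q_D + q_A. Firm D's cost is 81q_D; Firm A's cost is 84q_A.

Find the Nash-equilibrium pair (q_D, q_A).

Firm D's profit: π = q_D(351 − 5(q_D + q_A)) − 81q_D.
∂π/∂q_D = 270 − 10q_D − 5q_A = 0, so q_D = 27 − 0.5q_A.
By the same steps for A: q_A = 26.7 − 0.5q_D.
Solving the two reaction functions simultaneously: (1 − (−0.5)(−0.5))q_D = 27 − 0.5·26.7, so 0.75q_D = 13.65 and q_D = 18.2.
Then q_A = 26.7 − 0.5·18.2 = 17.6.

18.2, 17.6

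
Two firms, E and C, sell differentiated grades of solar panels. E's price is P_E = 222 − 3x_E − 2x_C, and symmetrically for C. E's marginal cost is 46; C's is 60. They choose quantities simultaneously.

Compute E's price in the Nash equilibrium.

114.625

Firm E's profit: π = x_E(222 − 3x_E − 2x_C) − 46x_E.
∂π/∂x_E = 176 − 6x_E − 2x_C = 0 ⇒ x_E = 88/3 − (1/3)x_C.
Similarly x_C = 27 − (1/3)x_E.
Substituting the second reaction function into the first: x_E = 88/3 − (1/3)(27 − (1/3)x_E), which gives (8/9)x_E = 61/3 ⇒ x_E = 22.875.
Then x_C = 27 − (1/3)·22.875 = 19.375.
P_E = 222 − 3·22.875 − 2·19.375 = 114.625.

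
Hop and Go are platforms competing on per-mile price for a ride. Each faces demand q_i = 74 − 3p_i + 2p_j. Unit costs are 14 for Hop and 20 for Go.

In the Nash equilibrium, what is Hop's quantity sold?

48.375

Hop's profit: π = (p_{Hop} − 14)(74 − 3p_{Hop} + 2p_{Go}).
∂π/∂p_{Hop} = 116 − 6p_{Hop} + 2p_{Go} = 0 ⇒ p_{Hop} = 58/3 + (1/3)p_{Go}.
Similarly p_{Go} = 67/3 + (1/3)p_{Hop}.
Plugging p_{Go} into Hop's best response: p_{Hop} = 58/3 + (1/3)(67/3 + (1/3)p_{Hop}) ⇒ (8/9)p_{Hop} = 241/9, so p_{Hop} = 30.125.
Then p_{Go} = 67/3 + (1/3)·30.125 = 32.375.
q_{Hop} = 74 − 3·30.125 + 2·32.375 = 48.375.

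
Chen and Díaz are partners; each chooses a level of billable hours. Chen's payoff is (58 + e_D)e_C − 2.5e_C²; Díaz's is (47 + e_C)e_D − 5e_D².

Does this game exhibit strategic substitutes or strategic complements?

strategic complements

Expanding Chen's payoff: 58e_C + e_De_C − 2.5e_C².
∂π/∂e_C = 58 + e_D − 5e_C = 0, so e_C = 11.6 + 0.2e_D.
The best-response slope de_C/de_D = 0.2 > 0: the reaction function is upward-sloping, so the choices are strategic complements.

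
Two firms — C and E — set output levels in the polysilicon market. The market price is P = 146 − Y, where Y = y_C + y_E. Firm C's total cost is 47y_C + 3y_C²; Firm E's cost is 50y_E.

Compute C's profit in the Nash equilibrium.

184.96

Firm C's profit: π = y_C(146 − (y_C + y_E)) − 47y_C − 3y_C².
∂π/∂y_C = 99 − 8y_C − y_E = 0, so y_C = 12.375 − 0.125y_E.
For E: ∂π/∂y_E = 96 − 2y_E − y_C = 0 ⇒ y_E = 48 − 0.5y_C.
Substituting the second reaction function into the first: y_C = 12.375 − 0.125(48 − 0.5y_C), which gives 0.9375y_C = 6.375 ⇒ y_C = 6.8.
Then y_E = 48 − 0.5·6.8 = 44.6.
Price P = 146 − 51.4 = 94.6.
C's profit: (94.6 − 47)·6.8 − 3(6.8)² = 184.96.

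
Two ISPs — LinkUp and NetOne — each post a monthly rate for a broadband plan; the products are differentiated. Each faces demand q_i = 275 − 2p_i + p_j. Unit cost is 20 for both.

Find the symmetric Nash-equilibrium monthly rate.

105

LinkUp's profit: π = (p_{LinkUp} − 20)(275 − 2p_{LinkUp} + p_{NetOne}).
∂π/∂p_{LinkUp} = 315 − 4p_{LinkUp} + p_{NetOne} = 0 ⇒ p_{LinkUp} = 78.75 + 0.25p_{NetOne}.
By symmetry p_{NetOne} = p_{LinkUp}; substituting into the reaction function, 0.75p_{LinkUp} = 78.75 and p_{LinkUp} = 105.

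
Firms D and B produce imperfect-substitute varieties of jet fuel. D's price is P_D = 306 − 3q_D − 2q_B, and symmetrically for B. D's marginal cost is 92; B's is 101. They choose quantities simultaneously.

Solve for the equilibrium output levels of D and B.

Firm D's profit: π = q_D(306 − 3q_D − 2q_B) − 92q_D.
∂π/∂q_D = 214 − 6q_D − 2q_B = 0 ⇒ q_D = 107/3 − (1/3)q_B.
Similarly q_B = 205/6 − (1/3)q_D.
Plugging q_B into D's best response: q_D = 107/3 − (1/3)(205/6 − (1/3)q_D) ⇒ (8/9)q_D = 437/18, so q_D = 27.3125.
Then q_B = 205/6 − (1/3)·27.3125 = 25.0625.

27.3125, 25.0625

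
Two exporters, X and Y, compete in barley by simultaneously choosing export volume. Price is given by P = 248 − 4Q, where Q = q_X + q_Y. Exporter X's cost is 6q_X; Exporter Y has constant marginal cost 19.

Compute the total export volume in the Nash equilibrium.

39.25

Exporter X's profit: π = q_X(248 − 4(q_X + q_Y)) − 6q_X.
∂π/∂q_X = 242 − 8q_X − 4q_Y = 0, so q_X = 30.25 − 0.5q_Y.
By the same steps for Y: q_Y = 28.625 − 0.5q_X.
Substituting the second reaction function into the first: q_X = 30.25 − 0.5(28.625 − 0.5q_X), which gives 0.75q_X = 15.9375 ⇒ q_X = 21.25.
Then q_Y = 28.625 − 0.5·21.25 = 18.
Total export volume: 21.25 + 18 = 39.25.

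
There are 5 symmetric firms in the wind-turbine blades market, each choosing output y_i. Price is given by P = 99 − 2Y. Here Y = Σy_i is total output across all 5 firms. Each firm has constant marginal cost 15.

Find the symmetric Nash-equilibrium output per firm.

7

A representative firm's profit is π_i = y_i(99 − 2Y) − 15y_i, with Y = y_i + Σ_{j≠i} y_j.
First-order condition: 84 − 4y_i − 2Σ_{j≠i} y_j = 0.
Imposing symmetry (y_j = y for all j) turns Σ_{j≠i} y_j into 4y, so 84 = 12y and y = 7.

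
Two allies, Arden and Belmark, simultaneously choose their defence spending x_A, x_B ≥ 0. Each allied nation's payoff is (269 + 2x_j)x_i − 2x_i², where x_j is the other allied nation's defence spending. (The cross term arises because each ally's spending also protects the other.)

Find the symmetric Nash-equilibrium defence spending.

Arden's payoff is (269 + 2x_B)x_A − 2x_A².
∂π/∂x_A = 269 + 2x_B − 4x_A = 0, so x_A = 67.25 + 0.5x_B.
Setting x_A = x_B in the reaction function: x_A = 67.25 + 0.5x_A, so x_A = 67.25 / 0.5 = 134.5.

134.5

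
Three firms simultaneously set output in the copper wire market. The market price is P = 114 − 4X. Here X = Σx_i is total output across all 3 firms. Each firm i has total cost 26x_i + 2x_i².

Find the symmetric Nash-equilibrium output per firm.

4.4

A representative firm's profit is π_i = x_i(114 − 4X) − 26x_i − 2x_i², with X = x_i + Σ_{j≠i} x_j.
First-order condition: 88 − 12x_i − 4Σ_{j≠i} x_j = 0.
Imposing symmetry (x_j = x for all j) turns Σ_{j≠i} x_j into 2x, so 88 = 20x and x = 4.4.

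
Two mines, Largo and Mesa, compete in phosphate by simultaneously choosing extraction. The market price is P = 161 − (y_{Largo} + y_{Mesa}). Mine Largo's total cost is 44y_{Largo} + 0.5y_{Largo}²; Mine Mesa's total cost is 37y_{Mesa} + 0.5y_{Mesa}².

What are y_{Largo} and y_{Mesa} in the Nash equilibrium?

28.375, 31.875

Mine Largo's profit: π = y_{Largo}(161 − (y_{Largo} + y_{Mesa})) − 44y_{Largo} − 0.5y_{Largo}².
∂π/∂y_{Largo} = 117 − 3y_{Largo} − y_{Mesa} = 0, so y_{Largo} = 39 − (1/3)y_{Mesa}.
By the same steps for Mesa: y_{Mesa} = 124/3 − (1/3)y_{Largo}.
Solving the two reaction functions simultaneously: (1 − (−1/3)(−1/3))y_{Largo} = 39 − (1/3)·(124/3), so (8/9)y_{Largo} = 227/9 and y_{Largo} = 28.375.
Then y_{Mesa} = 124/3 − (1/3)·28.375 = 31.875.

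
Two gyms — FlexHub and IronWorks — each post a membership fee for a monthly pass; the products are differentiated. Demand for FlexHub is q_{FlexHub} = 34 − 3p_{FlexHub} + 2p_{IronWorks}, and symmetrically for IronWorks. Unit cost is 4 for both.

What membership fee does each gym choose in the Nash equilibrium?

FlexHub's profit: π = (p_{FlexHub} − 4)(34 − 3p_{FlexHub} + 2p_{IronWorks}).
∂π/∂p_{FlexHub} = 46 − 6p_{FlexHub} + 2p_{IronWorks} = 0 ⇒ p_{FlexHub} = 23/3 + (1/3)p_{IronWorks}.
Setting p_{FlexHub} = p_{IronWorks} in the reaction function: p_{FlexHub} = 23/3 + (1/3)p_{FlexHub}, so p_{FlexHub} = (23/3) / (2/3) = 11.5.

11.5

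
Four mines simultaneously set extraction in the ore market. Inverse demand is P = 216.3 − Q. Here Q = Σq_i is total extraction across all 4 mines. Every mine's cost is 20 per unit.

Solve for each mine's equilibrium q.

A representative mine's profit is π_i = q_i(216.3 − Q) − 20q_i, with Q = q_i + Σ_{j≠i} q_j.
First-order condition: 196.3 − 2q_i − Σ_{j≠i} q_j = 0.
With identical mines, set every q_j = q: then 196.3 − 2q − 3q = 0, i.e. q = 196.3/5 = 39.26.

39.26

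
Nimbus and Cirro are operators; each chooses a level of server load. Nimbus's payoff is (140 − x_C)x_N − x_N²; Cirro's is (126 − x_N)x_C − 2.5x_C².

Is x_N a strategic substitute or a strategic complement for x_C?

strategic substitutes

Expanding Nimbus's payoff: 140x_N − x_Cx_N − x_N².
∂π/∂x_N = 140 − x_C − 2x_N = 0, so x_N = 70 − 0.5x_C.
The best-response slope dx_N/dx_C = −0.5 < 0: the reaction function is downward-sloping, so the choices are strategic substitutes.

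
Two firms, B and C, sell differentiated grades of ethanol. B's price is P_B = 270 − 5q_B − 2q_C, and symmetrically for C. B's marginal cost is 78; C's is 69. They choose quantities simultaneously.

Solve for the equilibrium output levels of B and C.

Firm B's profit: π = q_B(270 − 5q_B − 2q_C) − 78q_B.
∂π/∂q_B = 192 − 10q_B − 2q_C = 0 ⇒ q_B = 19.2 − 0.2q_C.
Similarly q_C = 20.1 − 0.2q_B.
Solving the two reaction functions simultaneously: (1 − (−0.2)(−0.2))q_B = 19.2 − 0.2·20.1, so 0.96q_B = 15.18 and q_B = 15.8125.
Then q_C = 20.1 − 0.2·15.8125 = 16.9375.

15.8125, 16.9375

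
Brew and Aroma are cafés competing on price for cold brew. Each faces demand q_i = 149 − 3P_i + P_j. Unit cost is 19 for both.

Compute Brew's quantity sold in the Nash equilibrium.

66.6

Brew's profit: π = (P_{Brew} − 19)(149 − 3P_{Brew} + P_{Aroma}).
∂π/∂P_{Brew} = 206 − 6P_{Brew} + P_{Aroma} = 0 ⇒ P_{Brew} = 103/3 + (1/6)P_{Aroma}.
By symmetry P_{Aroma} = P_{Brew}; substituting into the reaction function, (5/6)P_{Brew} = 103/3 and P_{Brew} = 41.2.
q_{Brew} = 149 − 3·41.2 + 41.2 = 66.6.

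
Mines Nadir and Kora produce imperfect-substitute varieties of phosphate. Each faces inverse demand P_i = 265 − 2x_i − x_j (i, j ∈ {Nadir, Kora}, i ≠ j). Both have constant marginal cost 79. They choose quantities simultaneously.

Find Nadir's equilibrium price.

153.4

Mine Nadir's profit: π = x_{Nadir}(265 − 2x_{Nadir} − x_{Kora}) − 79x_{Nadir}.
∂π/∂x_{Nadir} = 186 − 4x_{Nadir} − x_{Kora} = 0 ⇒ x_{Nadir} = 46.5 − 0.25x_{Kora}.
The game is symmetric, so in equilibrium x_{Kora} = x_{Nadir}: the reaction function gives 1.25x_{Nadir} = 46.5, hence x_{Nadir} = 37.2.
P_{Nadir} = 265 − 2·37.2 − 37.2 = 153.4.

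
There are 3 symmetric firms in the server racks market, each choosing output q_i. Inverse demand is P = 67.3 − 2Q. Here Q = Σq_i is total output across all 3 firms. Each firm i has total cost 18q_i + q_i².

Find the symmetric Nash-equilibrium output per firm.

4.93

A representative firm's profit is π_i = q_i(67.3 − 2Q) − 18q_i − q_i², with Q = q_i + Σ_{j≠i} q_j.
First-order condition: 49.3 − 6q_i − 2Σ_{j≠i} q_j = 0.
With identical firms, set every q_j = q: then 49.3 − 6q − 4q = 0, i.e. q = 49.3/10 = 4.93.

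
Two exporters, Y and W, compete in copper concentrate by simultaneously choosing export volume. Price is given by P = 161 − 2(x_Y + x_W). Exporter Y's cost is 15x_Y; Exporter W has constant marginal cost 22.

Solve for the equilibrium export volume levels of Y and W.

Exporter Y's profit: π = x_Y(161 − 2(x_Y + x_W)) − 15x_Y.
∂π/∂x_Y = 146 − 4x_Y − 2x_W = 0, so x_Y = 36.5 − 0.5x_W.
By the same steps for W: x_W = 34.75 − 0.5x_Y.
Plugging x_W into Y's best response: x_Y = 36.5 − 0.5(34.75 − 0.5x_Y) ⇒ 0.75x_Y = 19.125, so x_Y = 25.5.
Then x_W = 34.75 − 0.5·25.5 = 22.

25.5, 22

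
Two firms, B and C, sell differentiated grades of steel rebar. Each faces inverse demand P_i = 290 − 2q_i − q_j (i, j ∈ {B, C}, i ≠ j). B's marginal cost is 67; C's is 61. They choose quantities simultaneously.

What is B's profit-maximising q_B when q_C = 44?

Firm B's profit: π = q_B(290 − 2q_B − q_C) − 67q_B.
∂π/∂q_B = 223 − 4q_B − q_C = 0 ⇒ q_B = 55.75 − 0.25q_C.
At q_C = 44: q_B = 55.75 − 0.25·44 = 44.75.

44.75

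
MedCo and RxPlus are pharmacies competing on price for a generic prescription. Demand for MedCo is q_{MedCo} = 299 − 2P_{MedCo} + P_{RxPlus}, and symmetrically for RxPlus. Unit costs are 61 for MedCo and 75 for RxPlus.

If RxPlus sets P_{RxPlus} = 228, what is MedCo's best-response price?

MedCo's profit: π = (P_{MedCo} − 61)(299 − 2P_{MedCo} + P_{RxPlus}).
∂π/∂P_{MedCo} = 421 − 4P_{MedCo} + P_{RxPlus} = 0 ⇒ P_{MedCo} = 105.25 + 0.25P_{RxPlus}.
At P_{RxPlus} = 228: P_{MedCo} = 105.25 + 0.25·228 = 162.25.

162.25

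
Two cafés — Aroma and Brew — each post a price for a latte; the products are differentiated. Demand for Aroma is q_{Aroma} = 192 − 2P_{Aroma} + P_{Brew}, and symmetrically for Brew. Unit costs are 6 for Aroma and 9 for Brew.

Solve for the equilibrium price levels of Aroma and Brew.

Aroma's profit: π = (P_{Aroma} − 6)(192 − 2P_{Aroma} + P_{Brew}).
∂π/∂P_{Aroma} = 204 − 4P_{Aroma} + P_{Brew} = 0 ⇒ P_{Aroma} = 51 + 0.25P_{Brew}.
Similarly P_{Brew} = 52.5 + 0.25P_{Aroma}.
Plugging P_{Brew} into Aroma's best response: P_{Aroma} = 51 + 0.25(52.5 + 0.25P_{Aroma}) ⇒ 0.9375P_{Aroma} = 64.125, so P_{Aroma} = 68.4.
Then P_{Brew} = 52.5 + 0.25·68.4 = 69.6.

68.4, 69.6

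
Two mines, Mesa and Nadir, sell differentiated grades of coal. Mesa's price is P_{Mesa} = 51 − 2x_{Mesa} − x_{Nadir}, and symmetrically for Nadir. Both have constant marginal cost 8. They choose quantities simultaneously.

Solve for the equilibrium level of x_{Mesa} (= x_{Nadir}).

8.6

Mine Mesa's profit: π = x_{Mesa}(51 − 2x_{Mesa} − x_{Nadir}) − 8x_{Mesa}.
∂π/∂x_{Mesa} = 43 − 4x_{Mesa} − x_{Nadir} = 0 ⇒ x_{Mesa} = 10.75 − 0.25x_{Nadir}.
Setting x_{Mesa} = x_{Nadir} in the reaction function: x_{Mesa} = 10.75 − 0.25x_{Mesa}, so x_{Mesa} = 10.75 / 1.25 = 8.6.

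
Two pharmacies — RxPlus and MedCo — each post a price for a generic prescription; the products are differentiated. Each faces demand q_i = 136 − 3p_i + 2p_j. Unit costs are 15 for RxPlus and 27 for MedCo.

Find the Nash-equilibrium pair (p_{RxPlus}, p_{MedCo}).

47.5, 52

RxPlus's profit: π = (p_{RxPlus} − 15)(136 − 3p_{RxPlus} + 2p_{MedCo}).
∂π/∂p_{RxPlus} = 181 − 6p_{RxPlus} + 2p_{MedCo} = 0 ⇒ p_{RxPlus} = 181/6 + (1/3)p_{MedCo}.
Similarly p_{MedCo} = 217/6 + (1/3)p_{RxPlus}.
Solving the two reaction functions simultaneously: (1 − (1/3)(1/3))p_{RxPlus} = 181/6 + (1/3)·(217/6), so (8/9)p_{RxPlus} = 380/9 and p_{RxPlus} = 47.5.
Then p_{MedCo} = 217/6 + (1/3)·47.5 = 52.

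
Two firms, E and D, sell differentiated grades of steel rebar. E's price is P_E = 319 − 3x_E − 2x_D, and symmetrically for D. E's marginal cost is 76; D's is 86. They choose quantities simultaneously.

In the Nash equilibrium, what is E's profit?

Firm E's profit: π = x_E(319 − 3x_E − 2x_D) − 76x_E.
∂π/∂x_E = 243 − 6x_E − 2x_D = 0 ⇒ x_E = 40.5 − (1/3)x_D.
Similarly x_D = 233/6 − (1/3)x_E.
Solving the two reaction functions simultaneously: (1 − (−1/3)(−1/3))x_E = 40.5 − (1/3)·(233/6), so (8/9)x_E = 248/9 and x_E = 31.
Then x_D = 233/6 − (1/3)·31 = 28.5.
P_E = 319 − 3·31 − 2·28.5 = 169.
Profit = (169 − 76)·31 = 2883.

2883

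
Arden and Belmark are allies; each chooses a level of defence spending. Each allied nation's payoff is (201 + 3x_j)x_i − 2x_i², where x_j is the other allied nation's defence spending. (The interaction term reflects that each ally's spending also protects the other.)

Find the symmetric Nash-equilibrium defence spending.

201

Arden's payoff is (201 + 3x_B)x_A − 2x_A².
∂π/∂x_A = 201 + 3x_B − 4x_A = 0, so x_A = 50.25 + 0.75x_B.
The game is symmetric, so in equilibrium x_B = x_A: the reaction function gives 0.25x_A = 50.25, hence x_A = 201.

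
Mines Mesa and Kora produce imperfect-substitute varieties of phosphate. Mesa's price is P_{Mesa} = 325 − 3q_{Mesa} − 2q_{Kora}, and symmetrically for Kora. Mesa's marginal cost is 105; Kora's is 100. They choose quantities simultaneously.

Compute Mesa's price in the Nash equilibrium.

Mine Mesa's profit: π = q_{Mesa}(325 − 3q_{Mesa} − 2q_{Kora}) − 105q_{Mesa}.
∂π/∂q_{Mesa} = 220 − 6q_{Mesa} − 2q_{Kora} = 0 ⇒ q_{Mesa} = 110/3 − (1/3)q_{Kora}.
Similarly q_{Kora} = 37.5 − (1/3)q_{Mesa}.
Plugging q_{Kora} into Mesa's best response: q_{Mesa} = 110/3 − (1/3)(37.5 − (1/3)q_{Mesa}) ⇒ (8/9)q_{Mesa} = 145/6, so q_{Mesa} = 27.1875.
Then q_{Kora} = 37.5 − (1/3)·27.1875 = 28.4375.
P_{Mesa} = 325 − 3·27.1875 − 2·28.4375 = 186.5625.

186.5625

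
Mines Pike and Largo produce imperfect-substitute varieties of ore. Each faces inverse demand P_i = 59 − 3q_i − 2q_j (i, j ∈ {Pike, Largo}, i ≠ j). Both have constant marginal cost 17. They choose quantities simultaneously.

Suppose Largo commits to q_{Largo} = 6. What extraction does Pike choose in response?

Mine Pike's profit: π = q_{Pike}(59 − 3q_{Pike} − 2q_{Largo}) − 17q_{Pike}.
∂π/∂q_{Pike} = 42 − 6q_{Pike} − 2q_{Largo} = 0 ⇒ q_{Pike} = 7 − (1/3)q_{Largo}.
At q_{Largo} = 6: q_{Pike} = 7 − (1/3)·6 = 5.

5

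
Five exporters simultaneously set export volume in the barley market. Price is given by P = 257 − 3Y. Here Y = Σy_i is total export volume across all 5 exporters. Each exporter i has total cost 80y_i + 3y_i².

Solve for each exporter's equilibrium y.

A representative exporter's profit is π_i = y_i(257 − 3Y) − 80y_i − 3y_i², with Y = y_i + Σ_{j≠i} y_j.
First-order condition: 177 − 12y_i − 3Σ_{j≠i} y_j = 0.
With identical exporters, set every y_j = y: then 177 − 12y − 12y = 0, i.e. y = 177/24 = 7.375.

7.375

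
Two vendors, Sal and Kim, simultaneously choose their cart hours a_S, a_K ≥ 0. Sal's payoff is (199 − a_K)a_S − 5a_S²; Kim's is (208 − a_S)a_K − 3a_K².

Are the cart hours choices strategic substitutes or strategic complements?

Expanding Sal's payoff: 199a_S − a_Ka_S − 5a_S².
∂π/∂a_S = 199 − a_K − 10a_S = 0, so a_S = 19.9 − 0.1a_K.
The best-response slope da_S/da_K = −0.1 < 0: the reaction function is downward-sloping, so the choices are strategic substitutes.

strategic substitutes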